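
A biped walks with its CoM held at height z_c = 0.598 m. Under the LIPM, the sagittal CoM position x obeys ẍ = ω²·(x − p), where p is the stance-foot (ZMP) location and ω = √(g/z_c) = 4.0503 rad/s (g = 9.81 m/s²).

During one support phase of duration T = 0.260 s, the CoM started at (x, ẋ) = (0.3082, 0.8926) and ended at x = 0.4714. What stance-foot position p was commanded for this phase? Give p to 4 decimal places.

ωT = 4.0503·0.260 = 1.053078; cosh(ωT) = 1.607661, sinh(ωT) = 1.258799
x(T) = p + (x₀−p)·cosh(ωT) + (ẋ₀/ω)·sinh(ωT) ⇒ p·(1 − cosh) = x(T) − x₀·cosh − (ẋ₀/ω)·sinh
numerator   = 0.4714 − (0.3082)·1.607661 − (0.8926/4.0503)·1.258799 = -0.301494
denominator = 1 − 1.607661 = -0.607661
p = -0.301494 / -0.607661 = 0.4962

p = 0.4962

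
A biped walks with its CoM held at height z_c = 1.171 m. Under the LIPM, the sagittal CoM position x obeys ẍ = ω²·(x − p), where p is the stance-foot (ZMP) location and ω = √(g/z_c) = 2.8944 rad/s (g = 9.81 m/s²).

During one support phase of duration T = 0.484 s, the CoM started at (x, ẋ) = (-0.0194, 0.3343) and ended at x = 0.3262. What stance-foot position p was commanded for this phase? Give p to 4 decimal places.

ωT = 2.8944·0.484 = 1.400890; cosh(ωT) = 2.152593, sinh(ωT) = 1.906216
x(T) = p + (x₀−p)·cosh(ωT) + (ẋ₀/ω)·sinh(ωT) ⇒ p·(1 − cosh) = x(T) − x₀·cosh − (ẋ₀/ω)·sinh
numerator   = 0.3262 − (-0.0194)·2.152593 − (0.3343/2.8944)·1.906216 = 0.147795
denominator = 1 − 2.152593 = -1.152593
p = 0.147795 / -1.152593 = -0.1282

p = -0.1282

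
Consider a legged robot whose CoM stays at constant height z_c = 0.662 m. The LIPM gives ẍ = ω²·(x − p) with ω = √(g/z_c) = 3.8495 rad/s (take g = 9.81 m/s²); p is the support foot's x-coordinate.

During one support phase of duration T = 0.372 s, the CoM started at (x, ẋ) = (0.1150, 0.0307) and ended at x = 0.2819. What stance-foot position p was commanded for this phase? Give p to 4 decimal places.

p = -0.0096

ωT = 3.8495·0.372 = 1.432014; cosh(ωT) = 2.212976, sinh(ωT) = 1.974148
x(T) = p + (x₀−p)·cosh(ωT) + (ẋ₀/ω)·sinh(ωT) ⇒ p·(1 − cosh) = x(T) − x₀·cosh − (ẋ₀/ω)·sinh
numerator   = 0.2819 − (0.1150)·2.212976 − (0.0307/3.8495)·1.974148 = 0.011664
denominator = 1 − 2.212976 = -1.212976
p = 0.011664 / -1.212976 = -0.0096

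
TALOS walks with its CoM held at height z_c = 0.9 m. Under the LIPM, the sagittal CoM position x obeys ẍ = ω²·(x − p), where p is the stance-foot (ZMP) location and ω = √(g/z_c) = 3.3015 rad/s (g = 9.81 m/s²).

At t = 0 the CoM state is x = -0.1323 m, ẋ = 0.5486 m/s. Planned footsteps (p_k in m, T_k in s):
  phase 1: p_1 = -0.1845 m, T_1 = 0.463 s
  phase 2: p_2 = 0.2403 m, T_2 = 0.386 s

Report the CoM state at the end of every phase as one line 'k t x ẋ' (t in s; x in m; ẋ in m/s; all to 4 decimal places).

phase 1: p=-0.1845, T=0.463, ωT=1.528595, cosh=2.414265, sinh=2.197425; start (x,ẋ)=(-0.132300, 0.548600) → end (x,ẋ)=(0.306664, 1.703167)
phase 2: p=0.2403, T=0.386, ωT=1.274379, cosh=1.928042, sinh=1.648438; start (x,ẋ)=(0.306664, 1.703167) → end (x,ẋ)=(1.218643, 3.644951)

1 0.4630 0.3067 1.7032
2 0.8490 1.2186 3.6450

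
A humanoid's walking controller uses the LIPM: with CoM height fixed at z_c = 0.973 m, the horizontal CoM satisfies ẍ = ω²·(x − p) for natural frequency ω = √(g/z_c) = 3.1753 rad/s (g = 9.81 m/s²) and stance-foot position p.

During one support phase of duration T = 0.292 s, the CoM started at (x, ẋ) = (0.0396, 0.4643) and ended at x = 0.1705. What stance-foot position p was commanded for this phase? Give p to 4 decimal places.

ωT = 3.1753·0.292 = 0.927188; cosh(ωT) = 1.461528, sinh(ωT) = 1.065863
x(T) = p + (x₀−p)·cosh(ωT) + (ẋ₀/ω)·sinh(ωT) ⇒ p·(1 − cosh) = x(T) − x₀·cosh − (ẋ₀/ω)·sinh
numerator   = 0.1705 − (0.0396)·1.461528 − (0.4643/3.1753)·1.065863 = -0.043230
denominator = 1 − 1.461528 = -0.461528
p = -0.043230 / -0.461528 = 0.0937

p = 0.0937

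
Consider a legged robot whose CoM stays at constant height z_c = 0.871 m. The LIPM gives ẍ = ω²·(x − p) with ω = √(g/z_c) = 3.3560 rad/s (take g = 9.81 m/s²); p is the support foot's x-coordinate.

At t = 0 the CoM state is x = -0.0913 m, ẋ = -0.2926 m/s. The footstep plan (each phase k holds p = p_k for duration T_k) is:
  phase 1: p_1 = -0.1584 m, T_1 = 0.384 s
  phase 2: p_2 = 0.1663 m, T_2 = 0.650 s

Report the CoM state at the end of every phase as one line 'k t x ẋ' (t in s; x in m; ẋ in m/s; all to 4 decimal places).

phase 1: p=-0.1584, T=0.384, ωT=1.288704, cosh=1.951855, sinh=1.676227; start (x,ẋ)=(-0.091300, -0.292600) → end (x,ẋ)=(-0.173576, -0.193647)
phase 2: p=0.1663, T=0.650, ωT=2.181400, cosh=4.485792, sinh=4.372908; start (x,ẋ)=(-0.173576, -0.193647) → end (x,ẋ)=(-1.610637, -5.856504)

1 0.3840 -0.1736 -0.1936
2 1.0340 -1.6106 -5.8565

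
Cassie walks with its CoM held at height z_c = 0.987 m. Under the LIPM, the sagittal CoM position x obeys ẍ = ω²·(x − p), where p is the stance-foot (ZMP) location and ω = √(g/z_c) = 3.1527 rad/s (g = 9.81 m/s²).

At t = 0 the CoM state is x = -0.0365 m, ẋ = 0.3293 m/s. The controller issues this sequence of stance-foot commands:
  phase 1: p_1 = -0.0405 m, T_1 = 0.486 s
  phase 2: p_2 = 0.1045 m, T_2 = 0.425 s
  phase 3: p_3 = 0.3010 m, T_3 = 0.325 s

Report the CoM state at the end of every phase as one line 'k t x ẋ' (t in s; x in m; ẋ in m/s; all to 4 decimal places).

phase 1: p=-0.0405, T=0.486, ωT=1.532212, cosh=2.422231, sinh=2.206174; start (x,ẋ)=(-0.036500, 0.329300) → end (x,ẋ)=(0.199624, 0.825462)
phase 2: p=0.1045, T=0.425, ωT=1.339897, cosh=2.040262, sinh=1.778390; start (x,ẋ)=(0.199624, 0.825462) → end (x,ẋ)=(0.764209, 2.217495)
phase 3: p=0.3010, T=0.325, ωT=1.024628, cosh=1.572494, sinh=1.213564; start (x,ẋ)=(0.764209, 2.217495) → end (x,ẋ)=(1.882969, 5.259234)

1 0.4860 0.1996 0.8255
2 0.9110 0.7642 2.2175
3 1.2360 1.8830 5.2592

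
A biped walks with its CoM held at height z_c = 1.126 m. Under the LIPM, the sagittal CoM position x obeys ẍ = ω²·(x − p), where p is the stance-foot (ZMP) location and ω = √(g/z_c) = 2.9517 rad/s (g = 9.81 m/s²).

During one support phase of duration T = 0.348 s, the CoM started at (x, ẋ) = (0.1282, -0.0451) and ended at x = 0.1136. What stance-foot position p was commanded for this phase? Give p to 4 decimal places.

ωT = 2.9517·0.348 = 1.027192; cosh(ωT) = 1.575611, sinh(ωT) = 1.217600
x(T) = p + (x₀−p)·cosh(ωT) + (ẋ₀/ω)·sinh(ωT) ⇒ p·(1 − cosh) = x(T) − x₀·cosh − (ẋ₀/ω)·sinh
numerator   = 0.1136 − (0.1282)·1.575611 − (-0.0451/2.9517)·1.217600 = -0.069789
denominator = 1 − 1.575611 = -0.575611
p = -0.069789 / -0.575611 = 0.1212

p = 0.1212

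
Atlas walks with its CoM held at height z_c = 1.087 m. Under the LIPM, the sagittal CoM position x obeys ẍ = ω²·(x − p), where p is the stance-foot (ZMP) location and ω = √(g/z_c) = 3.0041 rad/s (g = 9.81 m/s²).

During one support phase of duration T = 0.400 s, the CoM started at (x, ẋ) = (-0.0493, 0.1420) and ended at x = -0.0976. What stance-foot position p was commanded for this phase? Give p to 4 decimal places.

ωT = 3.0041·0.400 = 1.201640; cosh(ωT) = 1.813134, sinh(ωT) = 1.512433
x(T) = p + (x₀−p)·cosh(ωT) + (ẋ₀/ω)·sinh(ωT) ⇒ p·(1 − cosh) = x(T) − x₀·cosh − (ẋ₀/ω)·sinh
numerator   = -0.0976 − (-0.0493)·1.813134 − (0.1420/3.0041)·1.512433 = -0.079703
denominator = 1 − 1.813134 = -0.813134
p = -0.079703 / -0.813134 = 0.0980

p = 0.0980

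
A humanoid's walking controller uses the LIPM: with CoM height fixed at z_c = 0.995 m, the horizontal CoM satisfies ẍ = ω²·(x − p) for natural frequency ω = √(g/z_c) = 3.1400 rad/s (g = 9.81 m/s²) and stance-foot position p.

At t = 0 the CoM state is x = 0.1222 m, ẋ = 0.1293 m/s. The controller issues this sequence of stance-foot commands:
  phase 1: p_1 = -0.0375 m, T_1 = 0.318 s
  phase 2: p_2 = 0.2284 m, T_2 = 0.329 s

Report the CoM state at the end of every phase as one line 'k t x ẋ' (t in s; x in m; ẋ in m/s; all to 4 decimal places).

1 0.3180 0.2570 0.7875
2 0.6470 0.5813 1.3564

phase 1: p=-0.0375, T=0.318, ωT=0.998520, cosh=1.541343, sinh=1.172919; start (x,ẋ)=(0.122200, 0.129300) → end (x,ẋ)=(0.256951, 0.787465)
phase 2: p=0.2284, T=0.329, ωT=1.033060, cosh=1.582783, sinh=1.226867; start (x,ẋ)=(0.256951, 0.787465) → end (x,ẋ)=(0.581271, 1.356377)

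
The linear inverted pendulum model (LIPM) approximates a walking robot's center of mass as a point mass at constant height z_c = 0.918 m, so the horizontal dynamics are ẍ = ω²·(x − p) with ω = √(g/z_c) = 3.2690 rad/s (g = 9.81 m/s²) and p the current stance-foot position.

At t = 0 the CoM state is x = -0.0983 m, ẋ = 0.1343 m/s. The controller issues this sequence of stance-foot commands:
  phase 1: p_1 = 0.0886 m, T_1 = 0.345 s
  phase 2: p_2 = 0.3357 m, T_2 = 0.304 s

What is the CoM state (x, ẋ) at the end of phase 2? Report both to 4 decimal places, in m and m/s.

x = -0.6658, ẋ = -2.8857

phase 1: p=0.0886, T=0.345, ωT=1.127805, cosh=1.706306, sinh=1.382563; start (x,ẋ)=(-0.098300, 0.134300) → end (x,ẋ)=(-0.173509, -0.615556)
phase 2: p=0.3357, T=0.304, ωT=0.993776, cosh=1.535796, sinh=1.165620; start (x,ẋ)=(-0.173509, -0.615556) → end (x,ẋ)=(-0.665828, -2.885664)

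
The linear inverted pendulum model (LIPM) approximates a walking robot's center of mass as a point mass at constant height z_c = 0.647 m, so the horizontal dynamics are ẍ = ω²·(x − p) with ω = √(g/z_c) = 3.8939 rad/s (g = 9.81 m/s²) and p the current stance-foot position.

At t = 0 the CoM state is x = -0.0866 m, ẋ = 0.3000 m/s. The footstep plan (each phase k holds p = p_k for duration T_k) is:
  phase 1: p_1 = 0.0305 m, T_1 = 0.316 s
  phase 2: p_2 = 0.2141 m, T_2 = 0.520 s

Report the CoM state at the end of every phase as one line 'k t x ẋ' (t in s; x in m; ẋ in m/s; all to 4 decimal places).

1 0.3160 -0.0664 -0.1565
2 0.8360 -1.0164 -4.6679

phase 1: p=0.0305, T=0.316, ωT=1.230472, cosh=1.857500, sinh=1.565346; start (x,ẋ)=(-0.086600, 0.300000) → end (x,ẋ)=(-0.066413, -0.156510)
phase 2: p=0.2141, T=0.520, ωT=2.024828, cosh=3.853412, sinh=3.721396; start (x,ẋ)=(-0.066413, -0.156510) → end (x,ẋ)=(-1.016410, -4.667944)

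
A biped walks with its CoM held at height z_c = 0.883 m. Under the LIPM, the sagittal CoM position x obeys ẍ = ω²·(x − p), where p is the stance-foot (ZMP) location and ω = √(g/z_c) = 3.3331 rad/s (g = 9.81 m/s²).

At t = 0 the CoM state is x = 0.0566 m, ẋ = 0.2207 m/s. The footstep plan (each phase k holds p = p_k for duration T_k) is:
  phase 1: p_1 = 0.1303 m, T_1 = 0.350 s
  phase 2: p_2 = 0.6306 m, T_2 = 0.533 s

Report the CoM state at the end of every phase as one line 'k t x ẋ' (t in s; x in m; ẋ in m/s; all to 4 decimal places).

phase 1: p=0.1303, T=0.350, ωT=1.166585, cosh=1.761218, sinh=1.449790; start (x,ẋ)=(0.056600, 0.220700) → end (x,ẋ)=(0.096496, 0.032561)
phase 2: p=0.6306, T=0.533, ωT=1.776542, cosh=3.039305, sinh=2.870083; start (x,ẋ)=(0.096496, 0.032561) → end (x,ẋ)=(-0.964669, -5.010427)

1 0.3500 0.0965 0.0326
2 0.8830 -0.9647 -5.0104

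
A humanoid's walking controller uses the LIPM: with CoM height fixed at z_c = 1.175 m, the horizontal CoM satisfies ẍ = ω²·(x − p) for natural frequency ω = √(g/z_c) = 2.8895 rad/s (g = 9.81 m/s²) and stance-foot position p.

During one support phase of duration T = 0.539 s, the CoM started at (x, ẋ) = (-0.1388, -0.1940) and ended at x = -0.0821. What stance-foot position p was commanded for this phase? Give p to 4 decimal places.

ωT = 2.8895·0.539 = 1.557441; cosh(ωT) = 2.478666, sinh(ωT) = 2.267991
x(T) = p + (x₀−p)·cosh(ωT) + (ẋ₀/ω)·sinh(ωT) ⇒ p·(1 − cosh) = x(T) − x₀·cosh − (ẋ₀/ω)·sinh
numerator   = -0.0821 − (-0.1388)·2.478666 − (-0.1940/2.8895)·2.267991 = 0.414211
denominator = 1 − 2.478666 = -1.478666
p = 0.414211 / -1.478666 = -0.2801

p = -0.2801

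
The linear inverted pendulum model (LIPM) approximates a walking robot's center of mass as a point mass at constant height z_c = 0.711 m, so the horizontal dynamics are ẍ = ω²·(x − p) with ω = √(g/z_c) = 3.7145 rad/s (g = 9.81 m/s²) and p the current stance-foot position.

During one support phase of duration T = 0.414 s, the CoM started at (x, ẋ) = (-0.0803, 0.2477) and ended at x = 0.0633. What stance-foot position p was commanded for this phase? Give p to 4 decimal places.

p = -0.0772

ωT = 3.7145·0.414 = 1.537803; cosh(ωT) = 2.434603, sinh(ωT) = 2.219750
x(T) = p + (x₀−p)·cosh(ωT) + (ẋ₀/ω)·sinh(ωT) ⇒ p·(1 − cosh) = x(T) − x₀·cosh − (ẋ₀/ω)·sinh
numerator   = 0.0633 − (-0.0803)·2.434603 − (0.2477/3.7145)·2.219750 = 0.110775
denominator = 1 − 2.434603 = -1.434603
p = 0.110775 / -1.434603 = -0.0772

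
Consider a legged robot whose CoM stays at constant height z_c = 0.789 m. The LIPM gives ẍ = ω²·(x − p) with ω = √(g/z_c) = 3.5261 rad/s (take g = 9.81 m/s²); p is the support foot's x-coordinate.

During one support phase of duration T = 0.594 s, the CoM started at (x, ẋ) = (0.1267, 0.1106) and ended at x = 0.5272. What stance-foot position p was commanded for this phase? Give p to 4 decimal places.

p = 0.0386

ωT = 3.5261·0.594 = 2.094503; cosh(ωT) = 4.122269, sinh(ωT) = 3.999138
x(T) = p + (x₀−p)·cosh(ωT) + (ẋ₀/ω)·sinh(ωT) ⇒ p·(1 − cosh) = x(T) − x₀·cosh − (ẋ₀/ω)·sinh
numerator   = 0.5272 − (0.1267)·4.122269 − (0.1106/3.5261)·3.999138 = -0.120529
denominator = 1 − 4.122269 = -3.122269
p = -0.120529 / -3.122269 = 0.0386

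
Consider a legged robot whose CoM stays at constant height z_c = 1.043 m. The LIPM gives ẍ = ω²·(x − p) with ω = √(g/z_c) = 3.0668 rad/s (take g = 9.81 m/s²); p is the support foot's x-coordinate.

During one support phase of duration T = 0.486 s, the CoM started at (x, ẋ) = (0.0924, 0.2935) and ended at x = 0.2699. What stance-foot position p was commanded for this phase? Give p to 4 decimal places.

p = 0.1105

ωT = 3.0668·0.486 = 1.490465; cosh(ωT) = 2.332213, sinh(ωT) = 2.106945
x(T) = p + (x₀−p)·cosh(ωT) + (ẋ₀/ω)·sinh(ωT) ⇒ p·(1 − cosh) = x(T) − x₀·cosh − (ẋ₀/ω)·sinh
numerator   = 0.2699 − (0.0924)·2.332213 − (0.2935/3.0668)·2.106945 = -0.147236
denominator = 1 − 2.332213 = -1.332213
p = -0.147236 / -1.332213 = 0.1105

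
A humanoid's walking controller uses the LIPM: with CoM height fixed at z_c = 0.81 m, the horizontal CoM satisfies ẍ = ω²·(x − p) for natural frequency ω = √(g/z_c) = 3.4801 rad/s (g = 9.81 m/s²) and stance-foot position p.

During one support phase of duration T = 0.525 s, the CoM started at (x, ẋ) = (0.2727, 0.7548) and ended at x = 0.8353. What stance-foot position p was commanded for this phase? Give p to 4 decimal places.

ωT = 3.4801·0.525 = 1.827053; cosh(ωT) = 3.188213, sinh(ωT) = 3.027326
x(T) = p + (x₀−p)·cosh(ωT) + (ẋ₀/ω)·sinh(ωT) ⇒ p·(1 − cosh) = x(T) − x₀·cosh − (ẋ₀/ω)·sinh
numerator   = 0.8353 − (0.2727)·3.188213 − (0.7548/3.4801)·3.027326 = -0.690723
denominator = 1 − 3.188213 = -2.188213
p = -0.690723 / -2.188213 = 0.3157

p = 0.3157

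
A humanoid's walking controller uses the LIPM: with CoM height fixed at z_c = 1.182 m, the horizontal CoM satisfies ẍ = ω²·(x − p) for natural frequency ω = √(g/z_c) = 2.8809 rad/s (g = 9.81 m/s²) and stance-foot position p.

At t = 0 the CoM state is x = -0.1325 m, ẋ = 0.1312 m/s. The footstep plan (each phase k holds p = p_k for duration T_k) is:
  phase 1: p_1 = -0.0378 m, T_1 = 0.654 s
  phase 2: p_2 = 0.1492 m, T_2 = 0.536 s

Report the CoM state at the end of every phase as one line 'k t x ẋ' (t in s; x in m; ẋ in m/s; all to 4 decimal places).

phase 1: p=-0.0378, T=0.654, ωT=1.884109, cosh=3.366225, sinh=3.214261; start (x,ẋ)=(-0.132500, 0.131200) → end (x,ẋ)=(-0.210200, -0.435270)
phase 2: p=0.1492, T=0.536, ωT=1.544162, cosh=2.448769, sinh=2.235278; start (x,ẋ)=(-0.210200, -0.435270) → end (x,ẋ)=(-1.068611, -3.380271)

1 0.6540 -0.2102 -0.4353
2 1.1900 -1.0686 -3.3803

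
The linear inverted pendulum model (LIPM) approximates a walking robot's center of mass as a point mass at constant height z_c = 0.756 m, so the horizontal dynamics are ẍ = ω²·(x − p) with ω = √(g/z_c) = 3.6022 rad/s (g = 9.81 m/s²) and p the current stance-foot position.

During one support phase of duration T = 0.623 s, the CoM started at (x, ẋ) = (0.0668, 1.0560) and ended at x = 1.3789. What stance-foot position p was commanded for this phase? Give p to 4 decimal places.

ωT = 3.6022·0.623 = 2.244171; cosh(ωT) = 4.769302, sinh(ωT) = 4.663287
x(T) = p + (x₀−p)·cosh(ωT) + (ẋ₀/ω)·sinh(ωT) ⇒ p·(1 − cosh) = x(T) − x₀·cosh − (ẋ₀/ω)·sinh
numerator   = 1.3789 − (0.0668)·4.769302 − (1.0560/3.6022)·4.663287 = -0.306751
denominator = 1 − 4.769302 = -3.769302
p = -0.306751 / -3.769302 = 0.0814

p = 0.0814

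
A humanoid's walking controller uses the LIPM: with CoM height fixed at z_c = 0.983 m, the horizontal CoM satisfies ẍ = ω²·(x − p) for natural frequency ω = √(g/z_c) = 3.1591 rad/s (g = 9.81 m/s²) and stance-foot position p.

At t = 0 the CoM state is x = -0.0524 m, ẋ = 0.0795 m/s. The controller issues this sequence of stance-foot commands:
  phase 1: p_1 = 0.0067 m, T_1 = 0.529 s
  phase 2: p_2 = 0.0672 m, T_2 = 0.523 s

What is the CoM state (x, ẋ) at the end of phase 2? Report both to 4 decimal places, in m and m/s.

x = -0.5689, ẋ = -1.9632

phase 1: p=0.0067, T=0.529, ωT=1.671164, cosh=2.753191, sinh=2.565163; start (x,ẋ)=(-0.052400, 0.079500) → end (x,ẋ)=(-0.091460, -0.260044)
phase 2: p=0.0672, T=0.523, ωT=1.652209, cosh=2.705061, sinh=2.513435; start (x,ẋ)=(-0.091460, -0.260044) → end (x,ẋ)=(-0.568882, -1.963229)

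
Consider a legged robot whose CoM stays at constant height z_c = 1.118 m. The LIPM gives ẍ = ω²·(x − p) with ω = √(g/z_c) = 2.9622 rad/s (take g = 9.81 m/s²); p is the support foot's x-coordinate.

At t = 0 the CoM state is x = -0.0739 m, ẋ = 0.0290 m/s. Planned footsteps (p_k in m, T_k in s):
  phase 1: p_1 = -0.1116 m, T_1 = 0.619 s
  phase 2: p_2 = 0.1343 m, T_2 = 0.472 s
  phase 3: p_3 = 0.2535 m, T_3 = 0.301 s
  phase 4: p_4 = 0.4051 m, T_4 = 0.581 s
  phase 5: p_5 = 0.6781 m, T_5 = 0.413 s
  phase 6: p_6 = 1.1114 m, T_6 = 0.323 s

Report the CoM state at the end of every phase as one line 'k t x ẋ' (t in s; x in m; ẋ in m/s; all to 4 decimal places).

phase 1: p=-0.1116, T=0.619, ωT=1.833602, cosh=3.208109, sinh=3.048272; start (x,ẋ)=(-0.073900, 0.029000) → end (x,ẋ)=(0.039188, 0.433451)
phase 2: p=0.1343, T=0.472, ωT=1.398158, cosh=2.147395, sinh=1.900344; start (x,ẋ)=(0.039188, 0.433451) → end (x,ẋ)=(0.208130, 0.395388)
phase 3: p=0.2535, T=0.301, ωT=0.891622, cosh=1.424537, sinh=1.014546; start (x,ẋ)=(0.208130, 0.395388) → end (x,ẋ)=(0.324288, 0.426894)
phase 4: p=0.4051, T=0.581, ωT=1.721038, cosh=2.884605, sinh=2.705724; start (x,ẋ)=(0.324288, 0.426894) → end (x,ẋ)=(0.561921, 0.583718)
phase 5: p=0.6781, T=0.413, ωT=1.223389, cosh=1.846458, sinh=1.552227; start (x,ẋ)=(0.561921, 0.583718) → end (x,ẋ)=(0.769455, 0.543619)
phase 6: p=1.1114, T=0.323, ωT=0.956791, cosh=1.493726, sinh=1.109602; start (x,ẋ)=(0.769455, 0.543619) → end (x,ẋ)=(0.804260, -0.311909)

1 0.6190 0.0392 0.4335
2 1.0910 0.2081 0.3954
3 1.3920 0.3243 0.4269
4 1.9730 0.5619 0.5837
5 2.3860 0.7695 0.5436
6 2.7090 0.8043 -0.3119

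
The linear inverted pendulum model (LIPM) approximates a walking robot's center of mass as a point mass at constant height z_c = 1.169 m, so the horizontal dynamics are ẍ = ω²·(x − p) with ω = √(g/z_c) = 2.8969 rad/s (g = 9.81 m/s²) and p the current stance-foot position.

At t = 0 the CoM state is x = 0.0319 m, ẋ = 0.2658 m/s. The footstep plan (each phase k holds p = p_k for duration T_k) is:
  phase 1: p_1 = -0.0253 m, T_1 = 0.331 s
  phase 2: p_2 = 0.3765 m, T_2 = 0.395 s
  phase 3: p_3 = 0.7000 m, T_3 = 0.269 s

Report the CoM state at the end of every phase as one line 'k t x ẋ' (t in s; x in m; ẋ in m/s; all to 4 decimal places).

phase 1: p=-0.0253, T=0.331, ωT=0.958874, cosh=1.496041, sinh=1.112716; start (x,ẋ)=(0.031900, 0.265800) → end (x,ẋ)=(0.162369, 0.582028)
phase 2: p=0.3765, T=0.395, ωT=1.144276, cosh=1.729310, sinh=1.410855; start (x,ẋ)=(0.162369, 0.582028) → end (x,ẋ)=(0.289661, 0.131329)
phase 3: p=0.7000, T=0.269, ωT=0.779266, cosh=1.319307, sinh=0.860565; start (x,ẋ)=(0.289661, 0.131329) → end (x,ẋ)=(0.197651, -0.849698)

1 0.3310 0.1624 0.5820
2 0.7260 0.2897 0.1313
3 0.9950 0.1977 -0.8497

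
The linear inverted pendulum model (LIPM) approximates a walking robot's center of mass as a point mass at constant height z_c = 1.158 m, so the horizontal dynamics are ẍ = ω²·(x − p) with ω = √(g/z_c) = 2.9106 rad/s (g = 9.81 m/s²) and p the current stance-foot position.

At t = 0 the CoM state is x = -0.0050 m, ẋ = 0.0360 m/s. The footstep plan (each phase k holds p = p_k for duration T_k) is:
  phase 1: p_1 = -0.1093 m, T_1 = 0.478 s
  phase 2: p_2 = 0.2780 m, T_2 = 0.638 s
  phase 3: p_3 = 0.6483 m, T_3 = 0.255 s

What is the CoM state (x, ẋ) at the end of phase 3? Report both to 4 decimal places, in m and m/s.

phase 1: p=-0.1093, T=0.478, ωT=1.391267, cosh=2.134350, sinh=1.885590; start (x,ẋ)=(-0.005000, 0.036000) → end (x,ẋ)=(0.136635, 0.649256)
phase 2: p=0.2780, T=0.638, ωT=1.856963, cosh=3.280201, sinh=3.124055; start (x,ẋ)=(0.136635, 0.649256) → end (x,ẋ)=(0.511164, 0.844272)
phase 3: p=0.6483, T=0.255, ωT=0.742203, cosh=1.288311, sinh=0.812247; start (x,ẋ)=(0.511164, 0.844272) → end (x,ẋ)=(0.707233, 0.763478)

x = 0.7072, ẋ = 0.7635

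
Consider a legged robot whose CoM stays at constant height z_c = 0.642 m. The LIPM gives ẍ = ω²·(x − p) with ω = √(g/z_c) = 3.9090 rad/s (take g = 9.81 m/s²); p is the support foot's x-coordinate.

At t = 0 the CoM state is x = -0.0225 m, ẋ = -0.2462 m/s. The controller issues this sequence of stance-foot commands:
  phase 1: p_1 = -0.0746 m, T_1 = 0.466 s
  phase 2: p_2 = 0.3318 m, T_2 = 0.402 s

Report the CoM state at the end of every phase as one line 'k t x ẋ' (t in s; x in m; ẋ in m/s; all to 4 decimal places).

1 0.4660 -0.0989 -0.1679
2 0.8680 -0.8485 -4.2988

phase 1: p=-0.0746, T=0.466, ωT=1.821594, cosh=3.171736, sinh=3.009968; start (x,ẋ)=(-0.022500, -0.246200) → end (x,ẋ)=(-0.098929, -0.167875)
phase 2: p=0.3318, T=0.402, ωT=1.571418, cosh=2.510610, sinh=2.302859; start (x,ẋ)=(-0.098929, -0.167875) → end (x,ẋ)=(-0.848490, -4.298837)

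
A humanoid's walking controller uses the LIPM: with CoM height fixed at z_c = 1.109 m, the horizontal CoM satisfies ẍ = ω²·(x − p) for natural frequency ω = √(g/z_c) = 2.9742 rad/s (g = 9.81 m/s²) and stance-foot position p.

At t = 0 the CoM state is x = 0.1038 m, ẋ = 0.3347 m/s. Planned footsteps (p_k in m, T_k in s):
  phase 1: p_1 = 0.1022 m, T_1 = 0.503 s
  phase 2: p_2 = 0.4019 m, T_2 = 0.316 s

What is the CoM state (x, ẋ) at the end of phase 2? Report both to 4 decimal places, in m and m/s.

phase 1: p=0.1022, T=0.503, ωT=1.496023, cosh=2.343959, sinh=2.119940; start (x,ẋ)=(0.103800, 0.334700) → end (x,ẋ)=(0.344517, 0.794611)
phase 2: p=0.4019, T=0.316, ωT=0.939847, cosh=1.475139, sinh=1.084451; start (x,ẋ)=(0.344517, 0.794611) → end (x,ẋ)=(0.606982, 0.987079)

x = 0.6070, ẋ = 0.9871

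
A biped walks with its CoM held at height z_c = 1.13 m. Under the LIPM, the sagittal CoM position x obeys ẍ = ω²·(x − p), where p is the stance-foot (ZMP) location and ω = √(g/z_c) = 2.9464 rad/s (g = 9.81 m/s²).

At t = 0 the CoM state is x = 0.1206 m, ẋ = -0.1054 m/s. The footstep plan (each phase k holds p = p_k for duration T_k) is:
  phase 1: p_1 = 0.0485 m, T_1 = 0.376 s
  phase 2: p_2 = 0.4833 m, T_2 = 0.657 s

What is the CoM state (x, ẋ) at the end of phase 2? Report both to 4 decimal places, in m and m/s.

phase 1: p=0.0485, T=0.376, ωT=1.107846, cosh=1.679050, sinh=1.348781; start (x,ẋ)=(0.120600, -0.105400) → end (x,ẋ)=(0.121310, 0.109557)
phase 2: p=0.4833, T=0.657, ωT=1.935785, cosh=3.536896, sinh=3.392585; start (x,ẋ)=(0.121310, 0.109557) → end (x,ẋ)=(-0.670872, -3.230926)

x = -0.6709, ẋ = -3.2309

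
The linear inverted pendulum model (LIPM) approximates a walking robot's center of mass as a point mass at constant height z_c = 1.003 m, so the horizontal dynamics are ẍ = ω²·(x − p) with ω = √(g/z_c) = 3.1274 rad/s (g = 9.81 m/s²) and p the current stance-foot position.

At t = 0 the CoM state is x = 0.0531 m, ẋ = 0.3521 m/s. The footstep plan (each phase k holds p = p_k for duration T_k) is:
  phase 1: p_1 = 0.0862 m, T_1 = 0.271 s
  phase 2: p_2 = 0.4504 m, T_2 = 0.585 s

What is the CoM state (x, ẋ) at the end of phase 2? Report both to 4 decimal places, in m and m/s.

x = -0.1405, ẋ = -1.6340

phase 1: p=0.0862, T=0.271, ωT=0.847525, cosh=1.381169, sinh=0.952695; start (x,ẋ)=(0.053100, 0.352100) → end (x,ẋ)=(0.147743, 0.387690)
phase 2: p=0.4504, T=0.585, ωT=1.829529, cosh=3.195720, sinh=3.035231; start (x,ẋ)=(0.147743, 0.387690) → end (x,ẋ)=(-0.140543, -1.633988)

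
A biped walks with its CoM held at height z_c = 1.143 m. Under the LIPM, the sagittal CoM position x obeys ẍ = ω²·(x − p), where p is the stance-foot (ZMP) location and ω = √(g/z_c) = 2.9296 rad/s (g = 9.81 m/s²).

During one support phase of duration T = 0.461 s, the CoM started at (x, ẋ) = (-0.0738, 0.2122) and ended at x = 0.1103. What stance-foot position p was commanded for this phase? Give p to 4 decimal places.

ωT = 2.9296·0.461 = 1.350546; cosh(ωT) = 2.059315, sinh(ωT) = 1.800216
x(T) = p + (x₀−p)·cosh(ωT) + (ẋ₀/ω)·sinh(ωT) ⇒ p·(1 − cosh) = x(T) − x₀·cosh − (ẋ₀/ω)·sinh
numerator   = 0.1103 − (-0.0738)·2.059315 − (0.2122/2.9296)·1.800216 = 0.131882
denominator = 1 − 2.059315 = -1.059315
p = 0.131882 / -1.059315 = -0.1245

p = -0.1245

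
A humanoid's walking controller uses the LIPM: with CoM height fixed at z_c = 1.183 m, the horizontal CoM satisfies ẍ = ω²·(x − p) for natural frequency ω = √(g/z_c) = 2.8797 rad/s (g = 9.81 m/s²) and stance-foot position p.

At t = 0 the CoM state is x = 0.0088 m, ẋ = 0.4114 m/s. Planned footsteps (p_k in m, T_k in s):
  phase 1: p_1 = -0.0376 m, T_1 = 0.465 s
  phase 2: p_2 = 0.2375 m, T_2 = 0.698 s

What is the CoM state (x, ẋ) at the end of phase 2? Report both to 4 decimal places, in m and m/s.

x = 1.8856, ẋ = 4.8618

phase 1: p=-0.0376, T=0.465, ωT=1.339061, cosh=2.038774, sinh=1.776683; start (x,ẋ)=(0.008800, 0.411400) → end (x,ẋ)=(0.310820, 1.076149)
phase 2: p=0.2375, T=0.698, ωT=2.010031, cosh=3.798765, sinh=3.664781; start (x,ẋ)=(0.310820, 1.076149) → end (x,ẋ)=(1.885559, 4.861814)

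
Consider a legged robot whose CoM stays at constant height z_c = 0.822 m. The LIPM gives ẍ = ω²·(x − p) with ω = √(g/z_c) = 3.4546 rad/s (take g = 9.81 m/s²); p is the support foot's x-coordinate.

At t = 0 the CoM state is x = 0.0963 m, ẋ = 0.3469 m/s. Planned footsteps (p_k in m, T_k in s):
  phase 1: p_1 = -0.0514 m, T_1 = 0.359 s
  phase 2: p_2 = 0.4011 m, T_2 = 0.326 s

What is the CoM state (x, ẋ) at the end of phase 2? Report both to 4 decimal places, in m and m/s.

phase 1: p=-0.0514, T=0.359, ωT=1.240201, cosh=1.872818, sinh=1.583492; start (x,ẋ)=(0.096300, 0.346900) → end (x,ẋ)=(0.384224, 1.457648)
phase 2: p=0.4011, T=0.326, ωT=1.126200, cosh=1.704089, sinh=1.379825; start (x,ẋ)=(0.384224, 1.457648) → end (x,ẋ)=(0.954552, 2.403520)

x = 0.9546, ẋ = 2.4035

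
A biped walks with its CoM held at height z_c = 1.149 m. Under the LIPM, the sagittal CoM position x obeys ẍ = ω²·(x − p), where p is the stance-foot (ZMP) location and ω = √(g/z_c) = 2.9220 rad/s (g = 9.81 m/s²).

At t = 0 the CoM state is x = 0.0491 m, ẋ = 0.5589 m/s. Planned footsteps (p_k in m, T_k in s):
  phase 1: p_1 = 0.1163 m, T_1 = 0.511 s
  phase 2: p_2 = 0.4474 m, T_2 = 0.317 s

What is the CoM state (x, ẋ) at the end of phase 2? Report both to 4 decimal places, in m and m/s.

phase 1: p=0.1163, T=0.511, ωT=1.493142, cosh=2.337862, sinh=2.113197; start (x,ẋ)=(0.049100, 0.558900) → end (x,ẋ)=(0.363393, 0.891687)
phase 2: p=0.4474, T=0.317, ωT=0.926274, cosh=1.460555, sinh=1.064528; start (x,ẋ)=(0.363393, 0.891687) → end (x,ẋ)=(0.649559, 1.041051)

x = 0.6496, ẋ = 1.0411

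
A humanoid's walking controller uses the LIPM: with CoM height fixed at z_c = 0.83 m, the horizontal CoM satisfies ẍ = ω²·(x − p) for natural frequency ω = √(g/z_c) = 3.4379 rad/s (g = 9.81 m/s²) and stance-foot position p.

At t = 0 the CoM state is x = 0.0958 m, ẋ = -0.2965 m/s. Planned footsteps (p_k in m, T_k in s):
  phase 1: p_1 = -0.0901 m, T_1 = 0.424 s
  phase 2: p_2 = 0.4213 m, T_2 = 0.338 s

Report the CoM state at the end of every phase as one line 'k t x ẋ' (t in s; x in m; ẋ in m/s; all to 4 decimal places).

1 0.4240 0.1556 0.6270
2 0.7620 0.2181 -0.2167

phase 1: p=-0.0901, T=0.424, ωT=1.457670, cosh=2.264357, sinh=2.031579; start (x,ẋ)=(0.095800, -0.296500) → end (x,ẋ)=(0.155631, 0.627012)
phase 2: p=0.4213, T=0.338, ωT=1.162010, cosh=1.754604, sinh=1.441748; start (x,ẋ)=(0.155631, 0.627012) → end (x,ẋ)=(0.218106, -0.216651)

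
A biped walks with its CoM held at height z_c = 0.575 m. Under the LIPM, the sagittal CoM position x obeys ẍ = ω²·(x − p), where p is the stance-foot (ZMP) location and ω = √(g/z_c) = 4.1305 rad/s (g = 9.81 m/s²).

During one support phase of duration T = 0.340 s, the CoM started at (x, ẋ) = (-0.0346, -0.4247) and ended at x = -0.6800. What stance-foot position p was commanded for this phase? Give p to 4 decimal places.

ωT = 4.1305·0.340 = 1.404370; cosh(ωT) = 2.159241, sinh(ωT) = 1.913719
x(T) = p + (x₀−p)·cosh(ωT) + (ẋ₀/ω)·sinh(ωT) ⇒ p·(1 − cosh) = x(T) − x₀·cosh − (ẋ₀/ω)·sinh
numerator   = -0.6800 − (-0.0346)·2.159241 − (-0.4247/4.1305)·1.913719 = -0.408521
denominator = 1 − 2.159241 = -1.159241
p = -0.408521 / -1.159241 = 0.3524

p = 0.3524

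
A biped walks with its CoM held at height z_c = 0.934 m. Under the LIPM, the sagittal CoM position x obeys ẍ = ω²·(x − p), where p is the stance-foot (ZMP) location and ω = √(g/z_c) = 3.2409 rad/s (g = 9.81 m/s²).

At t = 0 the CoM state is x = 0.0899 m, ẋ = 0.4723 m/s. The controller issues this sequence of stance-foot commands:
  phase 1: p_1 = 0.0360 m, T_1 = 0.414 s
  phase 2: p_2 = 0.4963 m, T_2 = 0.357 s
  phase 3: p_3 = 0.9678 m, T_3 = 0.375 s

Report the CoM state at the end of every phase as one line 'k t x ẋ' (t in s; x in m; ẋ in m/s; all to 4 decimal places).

phase 1: p=0.0360, T=0.414, ωT=1.341733, cosh=2.043529, sinh=1.782137; start (x,ẋ)=(0.089900, 0.472300) → end (x,ẋ)=(0.405859, 1.276471)
phase 2: p=0.4963, T=0.357, ωT=1.157001, cosh=1.747405, sinh=1.432977; start (x,ẋ)=(0.405859, 1.276471) → end (x,ẋ)=(0.902660, 1.810491)
phase 3: p=0.9678, T=0.375, ωT=1.215337, cosh=1.834021, sinh=1.537411; start (x,ẋ)=(0.902660, 1.810491) → end (x,ẋ)=(1.707188, 2.995910)

1 0.4140 0.4059 1.2765
2 0.7710 0.9027 1.8105
3 1.1460 1.7072 2.9959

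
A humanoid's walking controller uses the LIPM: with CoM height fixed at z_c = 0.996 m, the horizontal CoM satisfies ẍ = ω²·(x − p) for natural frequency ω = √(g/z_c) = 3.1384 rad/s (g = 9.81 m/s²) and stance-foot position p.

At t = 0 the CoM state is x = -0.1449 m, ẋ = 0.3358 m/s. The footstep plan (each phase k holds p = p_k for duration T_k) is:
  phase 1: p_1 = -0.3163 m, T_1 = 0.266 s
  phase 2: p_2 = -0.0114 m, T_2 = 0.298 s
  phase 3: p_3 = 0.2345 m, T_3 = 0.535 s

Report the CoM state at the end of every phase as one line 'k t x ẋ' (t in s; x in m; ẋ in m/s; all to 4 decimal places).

phase 1: p=-0.3163, T=0.266, ωT=0.834814, cosh=1.369171, sinh=0.935216; start (x,ẋ)=(-0.144900, 0.335800) → end (x,ẋ)=(0.018441, 0.962840)
phase 2: p=-0.0114, T=0.298, ωT=0.935243, cosh=1.470162, sinh=1.077671; start (x,ẋ)=(0.018441, 0.962840) → end (x,ẋ)=(0.363094, 1.516459)
phase 3: p=0.2345, T=0.535, ωT=1.679044, cosh=2.773491, sinh=2.586938; start (x,ẋ)=(0.363094, 1.516459) → end (x,ẋ)=(1.841150, 5.249920)

1 0.2660 0.0184 0.9628
2 0.5640 0.3631 1.5165
3 1.0990 1.8411 5.2499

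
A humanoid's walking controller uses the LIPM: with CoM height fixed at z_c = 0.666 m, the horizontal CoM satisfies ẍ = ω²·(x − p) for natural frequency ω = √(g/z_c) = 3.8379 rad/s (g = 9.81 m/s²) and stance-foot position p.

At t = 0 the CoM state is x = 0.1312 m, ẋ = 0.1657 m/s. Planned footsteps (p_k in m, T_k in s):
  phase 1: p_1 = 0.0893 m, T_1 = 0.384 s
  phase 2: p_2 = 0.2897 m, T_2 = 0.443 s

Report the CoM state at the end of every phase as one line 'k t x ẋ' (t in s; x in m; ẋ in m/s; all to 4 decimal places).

phase 1: p=0.0893, T=0.384, ωT=1.473754, cosh=2.297328, sinh=2.068264; start (x,ẋ)=(0.131200, 0.165700) → end (x,ẋ)=(0.274855, 0.713261)
phase 2: p=0.2897, T=0.443, ωT=1.700190, cosh=2.828817, sinh=2.646169; start (x,ẋ)=(0.274855, 0.713261) → end (x,ẋ)=(0.739486, 1.866918)

1 0.3840 0.2749 0.7133
2 0.8270 0.7395 1.8669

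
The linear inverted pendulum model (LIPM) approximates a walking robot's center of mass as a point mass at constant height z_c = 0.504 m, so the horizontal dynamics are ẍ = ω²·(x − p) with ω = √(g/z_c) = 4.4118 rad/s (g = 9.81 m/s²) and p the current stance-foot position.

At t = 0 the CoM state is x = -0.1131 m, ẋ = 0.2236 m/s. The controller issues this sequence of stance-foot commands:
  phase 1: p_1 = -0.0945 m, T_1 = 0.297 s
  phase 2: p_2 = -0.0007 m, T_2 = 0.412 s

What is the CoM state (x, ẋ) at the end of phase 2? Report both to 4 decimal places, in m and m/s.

x = 0.0676, ẋ = 0.3817

phase 1: p=-0.0945, T=0.297, ωT=1.310305, cosh=1.988520, sinh=1.718782; start (x,ẋ)=(-0.113100, 0.223600) → end (x,ẋ)=(-0.044375, 0.303591)
phase 2: p=-0.0007, T=0.412, ωT=1.817662, cosh=3.159924, sinh=2.997519; start (x,ẋ)=(-0.044375, 0.303591) → end (x,ẋ)=(0.067561, 0.381750)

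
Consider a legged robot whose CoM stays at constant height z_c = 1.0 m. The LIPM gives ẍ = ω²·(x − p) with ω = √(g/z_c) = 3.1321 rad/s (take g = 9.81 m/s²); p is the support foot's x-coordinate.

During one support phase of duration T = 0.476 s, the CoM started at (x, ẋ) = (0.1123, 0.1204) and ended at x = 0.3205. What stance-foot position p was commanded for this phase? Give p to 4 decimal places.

ωT = 3.1321·0.476 = 1.490880; cosh(ωT) = 2.333087, sinh(ωT) = 2.107913
x(T) = p + (x₀−p)·cosh(ωT) + (ẋ₀/ω)·sinh(ωT) ⇒ p·(1 − cosh) = x(T) − x₀·cosh − (ẋ₀/ω)·sinh
numerator   = 0.3205 − (0.1123)·2.333087 − (0.1204/3.1321)·2.107913 = -0.022535
denominator = 1 − 2.333087 = -1.333087
p = -0.022535 / -1.333087 = 0.0169

p = 0.0169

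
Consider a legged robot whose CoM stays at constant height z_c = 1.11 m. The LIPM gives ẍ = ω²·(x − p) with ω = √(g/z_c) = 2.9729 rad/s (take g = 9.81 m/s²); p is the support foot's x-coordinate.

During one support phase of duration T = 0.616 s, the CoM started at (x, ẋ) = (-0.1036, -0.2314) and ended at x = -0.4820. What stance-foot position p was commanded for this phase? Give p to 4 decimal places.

p = -0.0392

ωT = 2.9729·0.616 = 1.831306; cosh(ωT) = 3.201120, sinh(ωT) = 3.040916
x(T) = p + (x₀−p)·cosh(ωT) + (ẋ₀/ω)·sinh(ωT) ⇒ p·(1 − cosh) = x(T) − x₀·cosh − (ẋ₀/ω)·sinh
numerator   = -0.4820 − (-0.1036)·3.201120 − (-0.2314/2.9729)·3.040916 = 0.086330
denominator = 1 − 3.201120 = -2.201120
p = 0.086330 / -2.201120 = -0.0392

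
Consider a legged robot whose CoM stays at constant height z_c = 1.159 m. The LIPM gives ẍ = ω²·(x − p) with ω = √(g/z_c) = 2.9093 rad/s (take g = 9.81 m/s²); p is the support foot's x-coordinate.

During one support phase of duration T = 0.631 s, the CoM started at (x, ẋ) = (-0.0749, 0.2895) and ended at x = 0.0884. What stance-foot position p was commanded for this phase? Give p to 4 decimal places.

ωT = 2.9093·0.631 = 1.835768; cosh(ωT) = 3.214720, sinh(ωT) = 3.055229
x(T) = p + (x₀−p)·cosh(ωT) + (ẋ₀/ω)·sinh(ωT) ⇒ p·(1 − cosh) = x(T) − x₀·cosh − (ẋ₀/ω)·sinh
numerator   = 0.0884 − (-0.0749)·3.214720 − (0.2895/2.9093)·3.055229 = 0.025161
denominator = 1 − 3.214720 = -2.214720
p = 0.025161 / -2.214720 = -0.0114

p = -0.0114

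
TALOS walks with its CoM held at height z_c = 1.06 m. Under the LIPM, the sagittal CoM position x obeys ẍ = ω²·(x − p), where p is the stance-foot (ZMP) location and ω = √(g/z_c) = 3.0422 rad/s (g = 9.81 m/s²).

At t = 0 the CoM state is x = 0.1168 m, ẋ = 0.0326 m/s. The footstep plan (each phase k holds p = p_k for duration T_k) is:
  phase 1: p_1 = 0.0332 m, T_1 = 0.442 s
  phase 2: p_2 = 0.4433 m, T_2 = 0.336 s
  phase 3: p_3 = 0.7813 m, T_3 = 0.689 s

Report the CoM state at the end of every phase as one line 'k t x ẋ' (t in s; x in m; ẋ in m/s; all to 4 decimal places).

phase 1: p=0.0332, T=0.442, ωT=1.344652, cosh=2.048741, sinh=1.788111; start (x,ẋ)=(0.116800, 0.032600) → end (x,ẋ)=(0.223636, 0.521556)
phase 2: p=0.4433, T=0.336, ωT=1.022179, cosh=1.569527, sinh=1.209717; start (x,ẋ)=(0.223636, 0.521556) → end (x,ẋ)=(0.305926, 0.010188)
phase 3: p=0.7813, T=0.689, ωT=2.096076, cosh=4.128562, sinh=4.005625; start (x,ẋ)=(0.305926, 0.010188) → end (x,ẋ)=(-1.167898, -5.750807)

1 0.4420 0.2236 0.5216
2 0.7780 0.3059 0.0102
3 1.4670 -1.1679 -5.7508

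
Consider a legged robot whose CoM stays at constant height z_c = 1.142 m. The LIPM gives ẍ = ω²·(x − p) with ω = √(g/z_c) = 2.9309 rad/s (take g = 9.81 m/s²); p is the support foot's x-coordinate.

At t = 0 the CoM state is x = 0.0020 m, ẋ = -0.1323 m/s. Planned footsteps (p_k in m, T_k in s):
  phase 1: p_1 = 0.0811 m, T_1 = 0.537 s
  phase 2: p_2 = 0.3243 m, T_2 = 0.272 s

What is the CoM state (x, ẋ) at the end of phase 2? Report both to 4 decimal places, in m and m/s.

x = -0.6672, ẋ = -2.5755

phase 1: p=0.0811, T=0.537, ωT=1.573893, cosh=2.516318, sinh=2.309081; start (x,ẋ)=(0.002000, -0.132300) → end (x,ẋ)=(-0.222172, -0.868233)
phase 2: p=0.3243, T=0.272, ωT=0.797205, cosh=1.334958, sinh=0.884371; start (x,ẋ)=(-0.222172, -0.868233) → end (x,ẋ)=(-0.667198, -2.575511)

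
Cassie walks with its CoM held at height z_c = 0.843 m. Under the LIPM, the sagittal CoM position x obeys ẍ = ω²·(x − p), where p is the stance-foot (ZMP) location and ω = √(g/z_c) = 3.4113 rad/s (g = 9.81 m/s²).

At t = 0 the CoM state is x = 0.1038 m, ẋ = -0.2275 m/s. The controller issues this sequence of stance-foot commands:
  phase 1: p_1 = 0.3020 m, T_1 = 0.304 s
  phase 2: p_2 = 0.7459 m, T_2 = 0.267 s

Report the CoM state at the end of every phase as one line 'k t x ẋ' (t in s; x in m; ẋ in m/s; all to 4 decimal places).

1 0.3040 -0.0949 -1.1950
2 0.5710 -0.8335 -4.7148

phase 1: p=0.3020, T=0.304, ωT=1.037035, cosh=1.587673, sinh=1.233169; start (x,ẋ)=(0.103800, -0.227500) → end (x,ẋ)=(-0.094917, -1.194965)
phase 2: p=0.7459, T=0.267, ωT=0.910817, cosh=1.444274, sinh=1.042079; start (x,ẋ)=(-0.094917, -1.194965) → end (x,ẋ)=(-0.833506, -4.714830)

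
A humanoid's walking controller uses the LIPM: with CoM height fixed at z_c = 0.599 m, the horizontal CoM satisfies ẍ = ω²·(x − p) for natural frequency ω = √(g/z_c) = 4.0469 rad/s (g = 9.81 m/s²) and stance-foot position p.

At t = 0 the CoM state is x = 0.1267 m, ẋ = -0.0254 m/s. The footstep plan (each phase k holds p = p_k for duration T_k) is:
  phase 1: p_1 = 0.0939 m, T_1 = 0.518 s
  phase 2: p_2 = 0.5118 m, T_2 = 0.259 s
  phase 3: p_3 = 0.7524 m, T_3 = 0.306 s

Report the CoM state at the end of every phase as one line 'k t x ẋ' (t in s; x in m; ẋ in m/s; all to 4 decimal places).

phase 1: p=0.0939, T=0.518, ωT=2.096294, cosh=4.129437, sinh=4.006526; start (x,ẋ)=(0.126700, -0.025400) → end (x,ẋ)=(0.204199, 0.426932)
phase 2: p=0.5118, T=0.259, ωT=1.048147, cosh=1.601474, sinh=1.250887; start (x,ẋ)=(0.204199, 0.426932) → end (x,ẋ)=(0.151149, -0.873422)
phase 3: p=0.7524, T=0.306, ωT=1.238351, cosh=1.869891, sinh=1.580030; start (x,ẋ)=(0.151149, -0.873422) → end (x,ẋ)=(-0.712885, -5.477741)

1 0.5180 0.2042 0.4269
2 0.7770 0.1511 -0.8734
3 1.0830 -0.7129 -5.4777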